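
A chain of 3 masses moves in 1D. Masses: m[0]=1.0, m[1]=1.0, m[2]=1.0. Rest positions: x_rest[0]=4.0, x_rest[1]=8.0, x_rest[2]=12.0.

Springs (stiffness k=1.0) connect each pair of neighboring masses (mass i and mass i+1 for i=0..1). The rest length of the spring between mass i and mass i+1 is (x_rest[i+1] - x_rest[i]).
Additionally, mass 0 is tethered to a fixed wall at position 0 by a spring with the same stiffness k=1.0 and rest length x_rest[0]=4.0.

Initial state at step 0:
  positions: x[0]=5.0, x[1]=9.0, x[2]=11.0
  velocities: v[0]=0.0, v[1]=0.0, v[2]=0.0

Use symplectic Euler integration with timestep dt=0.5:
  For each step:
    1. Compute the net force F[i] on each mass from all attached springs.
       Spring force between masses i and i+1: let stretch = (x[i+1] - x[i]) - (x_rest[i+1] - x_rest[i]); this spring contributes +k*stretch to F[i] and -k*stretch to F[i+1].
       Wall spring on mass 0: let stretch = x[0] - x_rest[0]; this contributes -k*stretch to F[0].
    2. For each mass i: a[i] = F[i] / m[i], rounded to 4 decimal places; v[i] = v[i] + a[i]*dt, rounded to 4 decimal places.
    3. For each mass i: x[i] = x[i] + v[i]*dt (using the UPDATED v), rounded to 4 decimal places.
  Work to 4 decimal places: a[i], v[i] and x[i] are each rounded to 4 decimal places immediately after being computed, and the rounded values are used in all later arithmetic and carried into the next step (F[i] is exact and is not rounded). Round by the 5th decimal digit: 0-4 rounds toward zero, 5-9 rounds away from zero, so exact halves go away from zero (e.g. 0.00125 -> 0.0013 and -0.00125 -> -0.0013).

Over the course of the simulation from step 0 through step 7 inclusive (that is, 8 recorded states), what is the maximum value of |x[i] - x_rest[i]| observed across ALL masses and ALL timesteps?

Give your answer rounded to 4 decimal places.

Step 0: x=[5.0000 9.0000 11.0000] v=[0.0000 0.0000 0.0000]
Step 1: x=[4.7500 8.5000 11.5000] v=[-0.5000 -1.0000 1.0000]
Step 2: x=[4.2500 7.8125 12.2500] v=[-1.0000 -1.3750 1.5000]
Step 3: x=[3.5781 7.3438 12.8907] v=[-1.3438 -0.9375 1.2813]
Step 4: x=[2.9531 7.3204 13.1447] v=[-1.2500 -0.0469 0.5079]
Step 5: x=[2.6817 7.6612 12.9426] v=[-0.5429 0.6816 -0.4043]
Step 6: x=[2.9847 8.0775 12.4201] v=[0.6060 0.8326 -1.0450]
Step 7: x=[3.8148 8.3063 11.8120] v=[1.6601 0.4575 -1.2163]
Max displacement = 1.3183

Answer: 1.3183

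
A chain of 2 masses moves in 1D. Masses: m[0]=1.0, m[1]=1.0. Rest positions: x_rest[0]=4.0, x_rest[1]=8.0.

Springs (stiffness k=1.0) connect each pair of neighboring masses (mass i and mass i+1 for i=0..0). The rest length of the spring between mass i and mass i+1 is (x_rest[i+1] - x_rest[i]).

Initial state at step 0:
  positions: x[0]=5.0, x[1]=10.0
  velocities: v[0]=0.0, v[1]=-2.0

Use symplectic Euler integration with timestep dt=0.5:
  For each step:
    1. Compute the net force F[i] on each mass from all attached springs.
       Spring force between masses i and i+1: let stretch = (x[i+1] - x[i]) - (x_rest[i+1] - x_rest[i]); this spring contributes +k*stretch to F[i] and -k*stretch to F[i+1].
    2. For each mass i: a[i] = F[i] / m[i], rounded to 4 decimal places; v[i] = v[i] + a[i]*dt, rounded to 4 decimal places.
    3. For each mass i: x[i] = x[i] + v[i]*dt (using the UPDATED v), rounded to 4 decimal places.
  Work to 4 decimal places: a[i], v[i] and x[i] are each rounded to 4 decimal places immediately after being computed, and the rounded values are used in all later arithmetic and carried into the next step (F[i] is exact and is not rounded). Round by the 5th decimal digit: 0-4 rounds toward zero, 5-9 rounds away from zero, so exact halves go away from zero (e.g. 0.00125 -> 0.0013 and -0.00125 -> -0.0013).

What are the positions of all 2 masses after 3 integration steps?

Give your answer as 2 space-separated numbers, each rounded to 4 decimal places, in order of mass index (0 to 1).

Step 0: x=[5.0000 10.0000] v=[0.0000 -2.0000]
Step 1: x=[5.2500 8.7500] v=[0.5000 -2.5000]
Step 2: x=[5.3750 7.6250] v=[0.2500 -2.2500]
Step 3: x=[5.0625 6.9375] v=[-0.6250 -1.3750]

Answer: 5.0625 6.9375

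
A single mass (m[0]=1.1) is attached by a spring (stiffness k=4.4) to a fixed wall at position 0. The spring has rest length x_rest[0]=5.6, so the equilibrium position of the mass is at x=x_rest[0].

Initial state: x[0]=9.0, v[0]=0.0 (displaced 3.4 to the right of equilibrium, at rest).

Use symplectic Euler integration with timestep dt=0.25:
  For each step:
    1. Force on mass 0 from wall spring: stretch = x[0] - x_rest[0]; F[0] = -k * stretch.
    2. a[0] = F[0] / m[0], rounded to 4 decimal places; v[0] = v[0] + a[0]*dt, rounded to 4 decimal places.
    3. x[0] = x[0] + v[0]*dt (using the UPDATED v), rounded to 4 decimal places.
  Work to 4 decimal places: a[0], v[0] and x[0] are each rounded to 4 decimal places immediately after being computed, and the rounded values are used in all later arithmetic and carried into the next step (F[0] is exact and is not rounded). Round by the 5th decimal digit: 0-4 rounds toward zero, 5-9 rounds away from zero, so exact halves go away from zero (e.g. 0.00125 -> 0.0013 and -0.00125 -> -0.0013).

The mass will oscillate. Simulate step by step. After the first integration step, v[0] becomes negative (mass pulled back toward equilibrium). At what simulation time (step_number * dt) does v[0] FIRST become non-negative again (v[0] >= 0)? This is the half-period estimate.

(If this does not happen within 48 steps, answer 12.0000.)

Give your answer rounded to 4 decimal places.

Answer: 1.7500

Derivation:
Step 0: x=[9.0000] v=[0.0000]
Step 1: x=[8.1500] v=[-3.4000]
Step 2: x=[6.6625] v=[-5.9500]
Step 3: x=[4.9094] v=[-7.0125]
Step 4: x=[3.3289] v=[-6.3219]
Step 5: x=[2.3162] v=[-4.0508]
Step 6: x=[2.1245] v=[-0.7670]
Step 7: x=[2.8016] v=[2.7085]
First v>=0 after going negative at step 7, time=1.7500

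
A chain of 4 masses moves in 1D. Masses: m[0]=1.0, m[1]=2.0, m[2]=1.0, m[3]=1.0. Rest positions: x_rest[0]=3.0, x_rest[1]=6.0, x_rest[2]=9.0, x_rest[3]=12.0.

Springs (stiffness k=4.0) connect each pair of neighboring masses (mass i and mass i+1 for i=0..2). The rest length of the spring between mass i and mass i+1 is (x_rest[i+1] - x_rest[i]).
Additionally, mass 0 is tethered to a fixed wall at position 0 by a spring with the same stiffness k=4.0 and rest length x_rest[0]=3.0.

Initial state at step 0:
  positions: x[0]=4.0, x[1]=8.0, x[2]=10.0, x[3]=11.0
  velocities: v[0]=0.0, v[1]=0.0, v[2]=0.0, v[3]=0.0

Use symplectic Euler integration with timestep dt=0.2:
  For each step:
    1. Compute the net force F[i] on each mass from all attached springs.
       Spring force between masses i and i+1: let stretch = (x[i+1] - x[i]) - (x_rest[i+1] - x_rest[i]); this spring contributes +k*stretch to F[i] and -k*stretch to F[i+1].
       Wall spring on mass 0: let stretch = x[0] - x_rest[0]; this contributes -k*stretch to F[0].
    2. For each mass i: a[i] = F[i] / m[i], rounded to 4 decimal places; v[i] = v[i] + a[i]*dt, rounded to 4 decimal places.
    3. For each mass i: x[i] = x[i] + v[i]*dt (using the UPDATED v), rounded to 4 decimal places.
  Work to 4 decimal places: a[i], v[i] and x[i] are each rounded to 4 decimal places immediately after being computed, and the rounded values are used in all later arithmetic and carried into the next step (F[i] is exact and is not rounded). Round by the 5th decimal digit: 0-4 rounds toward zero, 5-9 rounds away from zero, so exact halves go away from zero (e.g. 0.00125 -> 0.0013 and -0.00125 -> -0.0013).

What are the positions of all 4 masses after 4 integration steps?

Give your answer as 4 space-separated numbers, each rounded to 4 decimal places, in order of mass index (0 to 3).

Answer: 3.6847 6.6040 9.3237 13.2106

Derivation:
Step 0: x=[4.0000 8.0000 10.0000 11.0000] v=[0.0000 0.0000 0.0000 0.0000]
Step 1: x=[4.0000 7.8400 9.8400 11.3200] v=[0.0000 -0.8000 -0.8000 1.6000]
Step 2: x=[3.9744 7.5328 9.5968 11.8832] v=[-0.1280 -1.5360 -1.2160 2.8160]
Step 3: x=[3.8822 7.1060 9.3892 12.5606] v=[-0.4608 -2.1338 -1.0381 3.3869]
Step 4: x=[3.6847 6.6040 9.3237 13.2106] v=[-0.9875 -2.5100 -0.3275 3.2498]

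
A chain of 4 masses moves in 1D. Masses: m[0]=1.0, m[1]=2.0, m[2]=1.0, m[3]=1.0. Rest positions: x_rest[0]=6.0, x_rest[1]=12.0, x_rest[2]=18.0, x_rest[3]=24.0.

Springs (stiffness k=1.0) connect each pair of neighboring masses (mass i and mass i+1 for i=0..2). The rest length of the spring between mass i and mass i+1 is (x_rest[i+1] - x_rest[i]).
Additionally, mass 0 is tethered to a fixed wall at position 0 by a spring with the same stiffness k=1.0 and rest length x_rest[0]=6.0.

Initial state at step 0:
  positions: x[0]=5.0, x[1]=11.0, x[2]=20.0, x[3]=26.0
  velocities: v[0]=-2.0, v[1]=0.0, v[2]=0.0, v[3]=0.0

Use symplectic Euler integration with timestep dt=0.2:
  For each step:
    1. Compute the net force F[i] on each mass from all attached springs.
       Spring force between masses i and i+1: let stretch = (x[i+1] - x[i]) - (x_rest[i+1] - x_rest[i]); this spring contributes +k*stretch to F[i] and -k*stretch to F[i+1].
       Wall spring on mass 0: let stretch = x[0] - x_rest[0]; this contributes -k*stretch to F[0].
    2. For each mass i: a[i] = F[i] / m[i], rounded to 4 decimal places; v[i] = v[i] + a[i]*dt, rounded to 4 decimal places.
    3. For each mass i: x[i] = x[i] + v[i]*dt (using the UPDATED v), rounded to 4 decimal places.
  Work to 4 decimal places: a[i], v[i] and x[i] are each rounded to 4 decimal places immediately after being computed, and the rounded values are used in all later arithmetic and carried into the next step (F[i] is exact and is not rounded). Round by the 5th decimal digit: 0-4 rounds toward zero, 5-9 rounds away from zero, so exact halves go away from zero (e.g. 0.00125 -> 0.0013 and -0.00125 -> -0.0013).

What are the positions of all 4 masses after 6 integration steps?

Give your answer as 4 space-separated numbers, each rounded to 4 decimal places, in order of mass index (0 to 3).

Step 0: x=[5.0000 11.0000 20.0000 26.0000] v=[-2.0000 0.0000 0.0000 0.0000]
Step 1: x=[4.6400 11.0600 19.8800 26.0000] v=[-1.8000 0.3000 -0.6000 0.0000]
Step 2: x=[4.3512 11.1680 19.6520 25.9952] v=[-1.4440 0.5400 -1.1400 -0.0240]
Step 3: x=[4.1610 11.3093 19.3384 25.9767] v=[-0.9509 0.7067 -1.5682 -0.0926]
Step 4: x=[4.0903 11.4683 18.9691 25.9326] v=[-0.3534 0.7948 -1.8464 -0.2203]
Step 5: x=[4.1511 11.6297 18.5783 25.8500] v=[0.3041 0.8071 -1.9539 -0.4130]
Step 6: x=[4.3450 11.7805 18.2004 25.7165] v=[0.9696 0.7541 -1.8893 -0.6673]

Answer: 4.3450 11.7805 18.2004 25.7165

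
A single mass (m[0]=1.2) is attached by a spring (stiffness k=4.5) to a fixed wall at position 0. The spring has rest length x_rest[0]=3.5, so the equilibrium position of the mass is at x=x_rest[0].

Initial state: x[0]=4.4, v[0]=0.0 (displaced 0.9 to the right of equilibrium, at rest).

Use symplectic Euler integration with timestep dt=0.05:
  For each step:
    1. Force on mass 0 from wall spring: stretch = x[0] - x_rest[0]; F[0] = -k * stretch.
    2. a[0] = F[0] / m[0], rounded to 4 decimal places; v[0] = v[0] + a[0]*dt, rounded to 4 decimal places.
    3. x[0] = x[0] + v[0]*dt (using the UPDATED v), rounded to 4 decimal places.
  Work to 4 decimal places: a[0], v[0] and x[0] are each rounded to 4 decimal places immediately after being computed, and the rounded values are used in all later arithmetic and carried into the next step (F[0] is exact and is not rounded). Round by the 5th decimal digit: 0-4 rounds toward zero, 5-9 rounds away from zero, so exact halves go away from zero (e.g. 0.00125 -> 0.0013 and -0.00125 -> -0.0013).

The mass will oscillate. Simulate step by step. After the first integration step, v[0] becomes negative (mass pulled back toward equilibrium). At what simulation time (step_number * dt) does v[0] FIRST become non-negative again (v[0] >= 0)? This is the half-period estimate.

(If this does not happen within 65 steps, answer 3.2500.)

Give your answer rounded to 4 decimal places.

Answer: 1.6500

Derivation:
Step 0: x=[4.4000] v=[0.0000]
Step 1: x=[4.3916] v=[-0.1688]
Step 2: x=[4.3748] v=[-0.3360]
Step 3: x=[4.3498] v=[-0.5000]
Step 4: x=[4.3168] v=[-0.6593]
Step 5: x=[4.2762] v=[-0.8125]
Step 6: x=[4.2283] v=[-0.9580]
Step 7: x=[4.1736] v=[-1.0946]
Step 8: x=[4.1126] v=[-1.2209]
Step 9: x=[4.0458] v=[-1.3358]
Step 10: x=[3.9739] v=[-1.4381]
Step 11: x=[3.8976] v=[-1.5270]
Step 12: x=[3.8175] v=[-1.6016]
Step 13: x=[3.7344] v=[-1.6611]
Step 14: x=[3.6491] v=[-1.7051]
Step 15: x=[3.5624] v=[-1.7331]
Step 16: x=[3.4752] v=[-1.7448]
Step 17: x=[3.3882] v=[-1.7402]
Step 18: x=[3.3022] v=[-1.7192]
Step 19: x=[3.2181] v=[-1.6821]
Step 20: x=[3.1366] v=[-1.6292]
Step 21: x=[3.0585] v=[-1.5611]
Step 22: x=[2.9846] v=[-1.4783]
Step 23: x=[2.9155] v=[-1.3817]
Step 24: x=[2.8519] v=[-1.2721]
Step 25: x=[2.7944] v=[-1.1506]
Step 26: x=[2.7435] v=[-1.0183]
Step 27: x=[2.6997] v=[-0.8765]
Step 28: x=[2.6634] v=[-0.7264]
Step 29: x=[2.6349] v=[-0.5695]
Step 30: x=[2.6145] v=[-0.4073]
Step 31: x=[2.6024] v=[-0.2413]
Step 32: x=[2.5988] v=[-0.0730]
Step 33: x=[2.6036] v=[0.0960]
First v>=0 after going negative at step 33, time=1.6500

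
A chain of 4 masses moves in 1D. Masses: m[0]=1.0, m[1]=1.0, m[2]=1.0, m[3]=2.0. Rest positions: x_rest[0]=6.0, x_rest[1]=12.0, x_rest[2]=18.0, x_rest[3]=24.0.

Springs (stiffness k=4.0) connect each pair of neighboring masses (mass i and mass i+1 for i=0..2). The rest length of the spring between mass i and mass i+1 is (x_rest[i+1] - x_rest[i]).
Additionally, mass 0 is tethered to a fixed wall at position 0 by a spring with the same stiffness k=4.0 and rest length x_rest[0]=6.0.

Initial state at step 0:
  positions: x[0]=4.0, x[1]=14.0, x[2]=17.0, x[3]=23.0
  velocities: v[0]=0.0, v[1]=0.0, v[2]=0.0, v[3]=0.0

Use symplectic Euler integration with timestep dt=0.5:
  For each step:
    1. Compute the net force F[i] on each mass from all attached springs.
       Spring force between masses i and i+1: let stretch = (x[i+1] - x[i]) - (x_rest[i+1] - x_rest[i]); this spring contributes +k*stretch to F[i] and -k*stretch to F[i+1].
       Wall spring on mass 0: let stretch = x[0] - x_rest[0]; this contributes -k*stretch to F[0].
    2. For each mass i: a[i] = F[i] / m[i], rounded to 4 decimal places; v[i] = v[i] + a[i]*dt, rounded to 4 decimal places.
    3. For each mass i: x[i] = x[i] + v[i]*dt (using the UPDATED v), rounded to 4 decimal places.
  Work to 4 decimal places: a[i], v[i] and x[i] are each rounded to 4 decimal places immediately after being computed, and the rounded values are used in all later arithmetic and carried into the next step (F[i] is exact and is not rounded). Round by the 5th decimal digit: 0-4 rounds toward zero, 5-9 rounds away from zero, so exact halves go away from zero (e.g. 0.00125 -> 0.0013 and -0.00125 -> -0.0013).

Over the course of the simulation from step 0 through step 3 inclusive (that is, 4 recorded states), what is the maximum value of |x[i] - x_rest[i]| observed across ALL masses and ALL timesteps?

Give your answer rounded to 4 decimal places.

Step 0: x=[4.0000 14.0000 17.0000 23.0000] v=[0.0000 0.0000 0.0000 0.0000]
Step 1: x=[10.0000 7.0000 20.0000 23.0000] v=[12.0000 -14.0000 6.0000 0.0000]
Step 2: x=[3.0000 16.0000 13.0000 24.5000] v=[-14.0000 18.0000 -14.0000 3.0000]
Step 3: x=[6.0000 9.0000 20.5000 23.2500] v=[6.0000 -14.0000 15.0000 -2.5000]
Max displacement = 5.0000

Answer: 5.0000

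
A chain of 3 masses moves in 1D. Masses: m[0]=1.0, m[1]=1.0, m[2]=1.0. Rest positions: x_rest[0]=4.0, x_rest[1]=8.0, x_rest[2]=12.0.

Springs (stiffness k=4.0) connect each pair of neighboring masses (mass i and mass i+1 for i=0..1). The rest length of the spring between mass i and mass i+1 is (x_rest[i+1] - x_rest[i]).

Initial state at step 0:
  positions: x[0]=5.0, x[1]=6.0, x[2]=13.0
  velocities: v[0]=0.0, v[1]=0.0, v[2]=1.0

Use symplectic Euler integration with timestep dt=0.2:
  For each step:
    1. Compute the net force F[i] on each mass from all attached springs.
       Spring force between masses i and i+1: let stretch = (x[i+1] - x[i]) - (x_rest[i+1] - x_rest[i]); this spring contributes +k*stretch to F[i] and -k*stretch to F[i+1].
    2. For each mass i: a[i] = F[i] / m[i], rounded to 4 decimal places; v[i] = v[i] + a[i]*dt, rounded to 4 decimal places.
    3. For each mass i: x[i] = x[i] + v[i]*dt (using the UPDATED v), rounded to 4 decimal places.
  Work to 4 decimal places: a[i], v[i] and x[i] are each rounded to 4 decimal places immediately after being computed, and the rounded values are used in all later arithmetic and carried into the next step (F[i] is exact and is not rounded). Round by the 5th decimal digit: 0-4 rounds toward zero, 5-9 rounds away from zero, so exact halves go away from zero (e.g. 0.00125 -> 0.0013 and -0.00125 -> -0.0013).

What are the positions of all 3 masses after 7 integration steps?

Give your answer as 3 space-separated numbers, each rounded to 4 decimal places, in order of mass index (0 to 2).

Step 0: x=[5.0000 6.0000 13.0000] v=[0.0000 0.0000 1.0000]
Step 1: x=[4.5200 6.9600 12.7200] v=[-2.4000 4.8000 -1.4000]
Step 2: x=[3.7904 8.4512 12.1584] v=[-3.6480 7.4560 -2.8080]
Step 3: x=[3.1665 9.7898 11.6436] v=[-3.1194 6.6931 -2.5738]
Step 4: x=[2.9623 10.3653 11.4722] v=[-1.0208 2.8775 -0.8568]
Step 5: x=[3.3026 9.9334 11.7637] v=[1.7016 -2.1594 1.4577]
Step 6: x=[4.0638 8.7334 12.4024] v=[3.8062 -5.9998 3.1935]
Step 7: x=[4.9322 7.3733 13.0941] v=[4.3419 -6.8003 3.4583]

Answer: 4.9322 7.3733 13.0941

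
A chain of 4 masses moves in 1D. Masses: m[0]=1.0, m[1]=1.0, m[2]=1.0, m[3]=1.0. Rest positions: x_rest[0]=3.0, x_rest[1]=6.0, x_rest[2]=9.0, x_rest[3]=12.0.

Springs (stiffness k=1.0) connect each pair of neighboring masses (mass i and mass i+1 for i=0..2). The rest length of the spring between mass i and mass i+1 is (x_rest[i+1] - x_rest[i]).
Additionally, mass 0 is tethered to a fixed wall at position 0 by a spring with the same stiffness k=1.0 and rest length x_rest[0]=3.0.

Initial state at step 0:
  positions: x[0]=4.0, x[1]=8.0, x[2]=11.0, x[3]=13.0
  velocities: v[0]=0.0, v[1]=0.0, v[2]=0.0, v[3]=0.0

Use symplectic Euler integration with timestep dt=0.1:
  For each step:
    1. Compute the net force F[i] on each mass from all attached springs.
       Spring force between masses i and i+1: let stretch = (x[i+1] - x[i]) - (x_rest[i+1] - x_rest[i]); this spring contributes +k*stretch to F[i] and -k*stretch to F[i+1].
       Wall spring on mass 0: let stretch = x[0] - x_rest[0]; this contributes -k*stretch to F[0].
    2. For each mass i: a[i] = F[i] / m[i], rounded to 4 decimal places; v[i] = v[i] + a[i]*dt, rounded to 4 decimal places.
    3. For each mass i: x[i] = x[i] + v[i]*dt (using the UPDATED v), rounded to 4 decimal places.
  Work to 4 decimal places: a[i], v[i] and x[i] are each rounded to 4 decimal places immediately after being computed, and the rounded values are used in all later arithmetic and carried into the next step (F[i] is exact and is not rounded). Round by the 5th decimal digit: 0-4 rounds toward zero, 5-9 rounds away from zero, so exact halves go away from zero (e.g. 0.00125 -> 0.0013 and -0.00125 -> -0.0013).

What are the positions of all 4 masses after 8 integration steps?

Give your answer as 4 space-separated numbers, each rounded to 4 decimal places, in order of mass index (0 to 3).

Step 0: x=[4.0000 8.0000 11.0000 13.0000] v=[0.0000 0.0000 0.0000 0.0000]
Step 1: x=[4.0000 7.9900 10.9900 13.0100] v=[0.0000 -0.1000 -0.1000 0.1000]
Step 2: x=[3.9999 7.9701 10.9702 13.0298] v=[-0.0010 -0.1990 -0.1980 0.1980]
Step 3: x=[3.9995 7.9405 10.9410 13.0590] v=[-0.0040 -0.2960 -0.2921 0.2920]
Step 4: x=[3.9985 7.9015 10.9030 13.0970] v=[-0.0099 -0.3901 -0.3804 0.3802]
Step 5: x=[3.9966 7.8535 10.8569 13.1431] v=[-0.0195 -0.4803 -0.4612 0.4608]
Step 6: x=[3.9933 7.7969 10.8036 13.1963] v=[-0.0335 -0.5657 -0.5329 0.5322]
Step 7: x=[3.9881 7.7324 10.7442 13.2556] v=[-0.0525 -0.6454 -0.5943 0.5929]
Step 8: x=[3.9804 7.6605 10.6798 13.3198] v=[-0.0769 -0.7187 -0.6443 0.6418]

Answer: 3.9804 7.6605 10.6798 13.3198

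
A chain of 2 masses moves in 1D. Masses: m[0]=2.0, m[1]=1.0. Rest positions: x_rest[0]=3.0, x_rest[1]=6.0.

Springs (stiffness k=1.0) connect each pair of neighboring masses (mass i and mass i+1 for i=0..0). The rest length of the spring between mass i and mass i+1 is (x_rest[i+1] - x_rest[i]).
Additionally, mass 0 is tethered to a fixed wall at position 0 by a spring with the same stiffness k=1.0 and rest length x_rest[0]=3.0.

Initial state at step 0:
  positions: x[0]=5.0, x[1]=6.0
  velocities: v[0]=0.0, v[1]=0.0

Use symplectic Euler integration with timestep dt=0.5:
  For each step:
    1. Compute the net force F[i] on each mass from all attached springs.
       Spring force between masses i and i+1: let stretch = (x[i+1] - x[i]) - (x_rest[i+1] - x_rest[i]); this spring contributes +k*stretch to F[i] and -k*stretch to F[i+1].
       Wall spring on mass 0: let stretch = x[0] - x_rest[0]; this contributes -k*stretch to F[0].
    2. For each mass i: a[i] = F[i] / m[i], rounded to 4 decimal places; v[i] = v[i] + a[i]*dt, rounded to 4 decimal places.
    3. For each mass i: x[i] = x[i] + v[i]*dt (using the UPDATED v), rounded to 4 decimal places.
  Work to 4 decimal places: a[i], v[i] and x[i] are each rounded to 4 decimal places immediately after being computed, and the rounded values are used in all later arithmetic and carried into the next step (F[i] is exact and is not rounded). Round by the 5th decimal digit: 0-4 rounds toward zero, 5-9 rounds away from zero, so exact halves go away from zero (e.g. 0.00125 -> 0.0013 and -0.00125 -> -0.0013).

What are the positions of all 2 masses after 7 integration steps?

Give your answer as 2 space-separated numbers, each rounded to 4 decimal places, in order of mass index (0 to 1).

Answer: 2.8387 4.9482

Derivation:
Step 0: x=[5.0000 6.0000] v=[0.0000 0.0000]
Step 1: x=[4.5000 6.5000] v=[-1.0000 1.0000]
Step 2: x=[3.6875 7.2500] v=[-1.6250 1.5000]
Step 3: x=[2.8594 7.8594] v=[-1.6563 1.2188]
Step 4: x=[2.2988 7.9688] v=[-1.1212 0.2188]
Step 5: x=[2.1596 7.4107] v=[-0.2784 -1.1162]
Step 6: x=[2.4069 6.2898] v=[0.4945 -2.2418]
Step 7: x=[2.8387 4.9482] v=[0.8635 -2.6833]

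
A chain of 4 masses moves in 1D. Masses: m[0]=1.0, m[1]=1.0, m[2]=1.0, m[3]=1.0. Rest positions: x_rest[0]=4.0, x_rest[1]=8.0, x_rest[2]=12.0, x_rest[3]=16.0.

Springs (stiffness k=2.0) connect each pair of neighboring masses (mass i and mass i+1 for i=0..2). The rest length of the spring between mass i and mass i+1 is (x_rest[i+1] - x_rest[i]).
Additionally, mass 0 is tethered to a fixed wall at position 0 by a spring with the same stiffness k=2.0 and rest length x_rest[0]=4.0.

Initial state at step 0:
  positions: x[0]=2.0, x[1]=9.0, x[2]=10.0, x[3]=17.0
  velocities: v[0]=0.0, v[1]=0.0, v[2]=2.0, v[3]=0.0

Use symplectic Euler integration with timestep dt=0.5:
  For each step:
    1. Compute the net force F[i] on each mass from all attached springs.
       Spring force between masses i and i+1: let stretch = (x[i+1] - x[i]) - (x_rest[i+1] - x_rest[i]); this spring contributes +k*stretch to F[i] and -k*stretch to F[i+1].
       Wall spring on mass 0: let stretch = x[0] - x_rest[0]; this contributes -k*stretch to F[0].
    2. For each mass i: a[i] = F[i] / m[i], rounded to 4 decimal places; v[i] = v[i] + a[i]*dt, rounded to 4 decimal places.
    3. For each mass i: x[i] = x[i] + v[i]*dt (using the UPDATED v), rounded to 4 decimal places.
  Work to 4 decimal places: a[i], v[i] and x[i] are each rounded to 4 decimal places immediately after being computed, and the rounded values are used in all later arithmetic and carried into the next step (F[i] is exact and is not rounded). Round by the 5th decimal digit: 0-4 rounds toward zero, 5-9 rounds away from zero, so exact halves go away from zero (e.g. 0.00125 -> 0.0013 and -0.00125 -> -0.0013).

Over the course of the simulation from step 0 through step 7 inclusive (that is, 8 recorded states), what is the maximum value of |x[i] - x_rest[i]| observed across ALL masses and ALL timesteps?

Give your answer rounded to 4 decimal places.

Answer: 4.0157

Derivation:
Step 0: x=[2.0000 9.0000 10.0000 17.0000] v=[0.0000 0.0000 2.0000 0.0000]
Step 1: x=[4.5000 6.0000 14.0000 15.5000] v=[5.0000 -6.0000 8.0000 -3.0000]
Step 2: x=[5.5000 6.2500 14.7500 15.2500] v=[2.0000 0.5000 1.5000 -0.5000]
Step 3: x=[4.1250 10.3750 11.5000 16.7500] v=[-2.7500 8.2500 -6.5000 3.0000]
Step 4: x=[3.8125 11.9375 10.3125 17.6250] v=[-0.6250 3.1250 -2.3750 1.7500]
Step 5: x=[5.6563 8.6250 13.5938 16.8438] v=[3.6875 -6.6250 6.5625 -1.5625]
Step 6: x=[6.1563 6.3126 16.0157 16.4376] v=[0.9999 -4.6249 4.8437 -0.8125]
Step 7: x=[3.6563 8.7736 13.7970 17.8204] v=[-5.0001 4.9219 -4.4375 2.7656]
Max displacement = 4.0157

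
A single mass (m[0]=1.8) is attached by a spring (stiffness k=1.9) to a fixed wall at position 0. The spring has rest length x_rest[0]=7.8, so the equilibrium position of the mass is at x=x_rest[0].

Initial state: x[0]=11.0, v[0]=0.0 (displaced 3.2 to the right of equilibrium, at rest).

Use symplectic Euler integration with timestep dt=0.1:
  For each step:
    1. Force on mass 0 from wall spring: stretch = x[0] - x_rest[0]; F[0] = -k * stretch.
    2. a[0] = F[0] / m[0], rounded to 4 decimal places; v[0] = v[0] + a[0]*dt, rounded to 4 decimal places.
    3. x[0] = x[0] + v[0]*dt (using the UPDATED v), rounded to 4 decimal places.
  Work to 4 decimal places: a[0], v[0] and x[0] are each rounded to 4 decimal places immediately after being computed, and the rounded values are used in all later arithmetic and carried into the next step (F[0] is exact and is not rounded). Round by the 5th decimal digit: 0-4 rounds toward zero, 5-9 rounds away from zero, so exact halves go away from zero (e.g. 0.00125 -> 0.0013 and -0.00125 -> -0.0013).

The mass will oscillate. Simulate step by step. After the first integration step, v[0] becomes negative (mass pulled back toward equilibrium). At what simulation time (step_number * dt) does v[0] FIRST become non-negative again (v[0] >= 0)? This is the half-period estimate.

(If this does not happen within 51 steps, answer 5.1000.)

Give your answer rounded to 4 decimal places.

Step 0: x=[11.0000] v=[0.0000]
Step 1: x=[10.9662] v=[-0.3378]
Step 2: x=[10.8990] v=[-0.6720]
Step 3: x=[10.7991] v=[-0.9991]
Step 4: x=[10.6675] v=[-1.3157]
Step 5: x=[10.5057] v=[-1.6184]
Step 6: x=[10.3153] v=[-1.9040]
Step 7: x=[10.0984] v=[-2.1695]
Step 8: x=[9.8572] v=[-2.4121]
Step 9: x=[9.5943] v=[-2.6293]
Step 10: x=[9.3124] v=[-2.8187]
Step 11: x=[9.0146] v=[-2.9783]
Step 12: x=[8.7040] v=[-3.1065]
Step 13: x=[8.3838] v=[-3.2019]
Step 14: x=[8.0575] v=[-3.2635]
Step 15: x=[7.7284] v=[-3.2907]
Step 16: x=[7.4001] v=[-3.2831]
Step 17: x=[7.0760] v=[-3.2409]
Step 18: x=[6.7596] v=[-3.1645]
Step 19: x=[6.4541] v=[-3.0547]
Step 20: x=[6.1628] v=[-2.9126]
Step 21: x=[5.8888] v=[-2.7398]
Step 22: x=[5.6350] v=[-2.5381]
Step 23: x=[5.4040] v=[-2.3096]
Step 24: x=[5.1983] v=[-2.0567]
Step 25: x=[5.0201] v=[-1.7821]
Step 26: x=[4.8712] v=[-1.4887]
Step 27: x=[4.7532] v=[-1.1796]
Step 28: x=[4.6674] v=[-0.8580]
Step 29: x=[4.6147] v=[-0.5273]
Step 30: x=[4.5956] v=[-0.1911]
Step 31: x=[4.6103] v=[0.1471]
First v>=0 after going negative at step 31, time=3.1000

Answer: 3.1000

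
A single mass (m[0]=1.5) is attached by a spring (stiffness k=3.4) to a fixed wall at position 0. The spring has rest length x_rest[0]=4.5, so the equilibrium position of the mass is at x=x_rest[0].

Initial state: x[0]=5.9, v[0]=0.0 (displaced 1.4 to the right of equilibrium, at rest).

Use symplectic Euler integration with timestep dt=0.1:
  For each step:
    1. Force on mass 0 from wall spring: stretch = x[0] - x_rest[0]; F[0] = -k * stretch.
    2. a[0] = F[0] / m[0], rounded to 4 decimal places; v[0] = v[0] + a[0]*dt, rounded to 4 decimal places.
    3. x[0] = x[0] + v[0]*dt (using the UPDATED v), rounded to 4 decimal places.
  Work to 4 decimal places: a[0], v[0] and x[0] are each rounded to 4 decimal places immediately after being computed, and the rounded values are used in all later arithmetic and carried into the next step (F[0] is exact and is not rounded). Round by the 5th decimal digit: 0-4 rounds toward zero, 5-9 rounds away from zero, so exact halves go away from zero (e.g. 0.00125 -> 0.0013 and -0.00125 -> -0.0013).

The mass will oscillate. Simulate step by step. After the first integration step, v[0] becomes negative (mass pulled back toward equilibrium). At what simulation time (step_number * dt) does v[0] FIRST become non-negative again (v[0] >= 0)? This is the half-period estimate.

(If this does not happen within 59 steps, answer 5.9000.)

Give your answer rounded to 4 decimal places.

Step 0: x=[5.9000] v=[0.0000]
Step 1: x=[5.8683] v=[-0.3173]
Step 2: x=[5.8056] v=[-0.6275]
Step 3: x=[5.7133] v=[-0.9234]
Step 4: x=[5.5935] v=[-1.1984]
Step 5: x=[5.4489] v=[-1.4463]
Step 6: x=[5.2828] v=[-1.6614]
Step 7: x=[5.0989] v=[-1.8388]
Step 8: x=[4.9014] v=[-1.9746]
Step 9: x=[4.6948] v=[-2.0656]
Step 10: x=[4.4838] v=[-2.1098]
Step 11: x=[4.2732] v=[-2.1061]
Step 12: x=[4.0677] v=[-2.0547]
Step 13: x=[3.8720] v=[-1.9567]
Step 14: x=[3.6906] v=[-1.8144]
Step 15: x=[3.5275] v=[-1.6309]
Step 16: x=[3.3865] v=[-1.4105]
Step 17: x=[3.2707] v=[-1.1581]
Step 18: x=[3.1828] v=[-0.8795]
Step 19: x=[3.1247] v=[-0.5809]
Step 20: x=[3.0978] v=[-0.2692]
Step 21: x=[3.1027] v=[0.0486]
First v>=0 after going negative at step 21, time=2.1000

Answer: 2.1000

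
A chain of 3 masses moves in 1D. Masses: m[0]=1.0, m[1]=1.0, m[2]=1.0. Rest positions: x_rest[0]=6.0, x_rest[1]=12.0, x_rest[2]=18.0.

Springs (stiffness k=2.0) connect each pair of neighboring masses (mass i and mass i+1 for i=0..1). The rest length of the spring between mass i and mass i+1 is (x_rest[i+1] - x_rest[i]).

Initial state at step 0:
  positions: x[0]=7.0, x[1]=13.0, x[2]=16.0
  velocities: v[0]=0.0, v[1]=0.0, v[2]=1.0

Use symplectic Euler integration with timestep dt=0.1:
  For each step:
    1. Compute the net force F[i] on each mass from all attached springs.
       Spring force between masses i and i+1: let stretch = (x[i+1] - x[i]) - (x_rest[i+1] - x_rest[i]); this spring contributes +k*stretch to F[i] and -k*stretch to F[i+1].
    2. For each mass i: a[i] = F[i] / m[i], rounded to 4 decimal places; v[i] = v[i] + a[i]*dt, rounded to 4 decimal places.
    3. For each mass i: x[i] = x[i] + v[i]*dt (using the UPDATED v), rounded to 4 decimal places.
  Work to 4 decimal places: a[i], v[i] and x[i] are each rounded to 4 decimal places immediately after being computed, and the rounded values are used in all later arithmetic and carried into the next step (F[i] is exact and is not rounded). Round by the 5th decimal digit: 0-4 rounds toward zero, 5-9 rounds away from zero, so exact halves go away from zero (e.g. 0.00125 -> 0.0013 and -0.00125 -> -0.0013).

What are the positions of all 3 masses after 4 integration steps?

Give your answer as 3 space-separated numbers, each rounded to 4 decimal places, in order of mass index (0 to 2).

Answer: 6.9829 12.4718 16.9453

Derivation:
Step 0: x=[7.0000 13.0000 16.0000] v=[0.0000 0.0000 1.0000]
Step 1: x=[7.0000 12.9400 16.1600] v=[0.0000 -0.6000 1.6000]
Step 2: x=[6.9988 12.8256 16.3756] v=[-0.0120 -1.1440 2.1560]
Step 3: x=[6.9941 12.6657 16.6402] v=[-0.0466 -1.5994 2.6460]
Step 4: x=[6.9829 12.4718 16.9453] v=[-0.1123 -1.9388 3.0511]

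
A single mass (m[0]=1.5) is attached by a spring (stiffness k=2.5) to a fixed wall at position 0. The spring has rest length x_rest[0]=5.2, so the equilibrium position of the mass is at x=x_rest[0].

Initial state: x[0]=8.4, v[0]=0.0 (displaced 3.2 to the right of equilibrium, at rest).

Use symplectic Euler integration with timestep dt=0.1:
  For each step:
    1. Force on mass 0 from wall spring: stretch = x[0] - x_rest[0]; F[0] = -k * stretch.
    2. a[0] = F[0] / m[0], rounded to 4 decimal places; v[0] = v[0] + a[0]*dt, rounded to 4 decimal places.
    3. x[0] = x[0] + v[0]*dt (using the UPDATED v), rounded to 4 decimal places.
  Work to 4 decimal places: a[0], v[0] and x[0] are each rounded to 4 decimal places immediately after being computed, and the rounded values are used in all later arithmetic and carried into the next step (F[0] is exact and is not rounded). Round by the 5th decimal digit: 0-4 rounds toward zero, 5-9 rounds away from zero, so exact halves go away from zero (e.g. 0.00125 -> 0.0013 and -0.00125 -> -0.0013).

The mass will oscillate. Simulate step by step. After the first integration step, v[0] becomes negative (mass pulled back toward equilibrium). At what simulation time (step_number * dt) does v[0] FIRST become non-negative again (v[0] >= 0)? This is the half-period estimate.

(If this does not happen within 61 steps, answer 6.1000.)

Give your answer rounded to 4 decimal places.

Step 0: x=[8.4000] v=[0.0000]
Step 1: x=[8.3467] v=[-0.5333]
Step 2: x=[8.2409] v=[-1.0578]
Step 3: x=[8.0844] v=[-1.5646]
Step 4: x=[7.8799] v=[-2.0453]
Step 5: x=[7.6307] v=[-2.4920]
Step 6: x=[7.3410] v=[-2.8971]
Step 7: x=[7.0156] v=[-3.2539]
Step 8: x=[6.6600] v=[-3.5565]
Step 9: x=[6.2800] v=[-3.7998]
Step 10: x=[5.8820] v=[-3.9798]
Step 11: x=[5.4727] v=[-4.0935]
Step 12: x=[5.0588] v=[-4.1390]
Step 13: x=[4.6473] v=[-4.1155]
Step 14: x=[4.2450] v=[-4.0234]
Step 15: x=[3.8586] v=[-3.8642]
Step 16: x=[3.4945] v=[-3.6406]
Step 17: x=[3.1589] v=[-3.3564]
Step 18: x=[2.8573] v=[-3.0162]
Step 19: x=[2.5947] v=[-2.6258]
Step 20: x=[2.3755] v=[-2.1916]
Step 21: x=[2.2034] v=[-1.7209]
Step 22: x=[2.0813] v=[-1.2215]
Step 23: x=[2.0111] v=[-0.7017]
Step 24: x=[1.9941] v=[-0.1702]
Step 25: x=[2.0305] v=[0.3641]
First v>=0 after going negative at step 25, time=2.5000

Answer: 2.5000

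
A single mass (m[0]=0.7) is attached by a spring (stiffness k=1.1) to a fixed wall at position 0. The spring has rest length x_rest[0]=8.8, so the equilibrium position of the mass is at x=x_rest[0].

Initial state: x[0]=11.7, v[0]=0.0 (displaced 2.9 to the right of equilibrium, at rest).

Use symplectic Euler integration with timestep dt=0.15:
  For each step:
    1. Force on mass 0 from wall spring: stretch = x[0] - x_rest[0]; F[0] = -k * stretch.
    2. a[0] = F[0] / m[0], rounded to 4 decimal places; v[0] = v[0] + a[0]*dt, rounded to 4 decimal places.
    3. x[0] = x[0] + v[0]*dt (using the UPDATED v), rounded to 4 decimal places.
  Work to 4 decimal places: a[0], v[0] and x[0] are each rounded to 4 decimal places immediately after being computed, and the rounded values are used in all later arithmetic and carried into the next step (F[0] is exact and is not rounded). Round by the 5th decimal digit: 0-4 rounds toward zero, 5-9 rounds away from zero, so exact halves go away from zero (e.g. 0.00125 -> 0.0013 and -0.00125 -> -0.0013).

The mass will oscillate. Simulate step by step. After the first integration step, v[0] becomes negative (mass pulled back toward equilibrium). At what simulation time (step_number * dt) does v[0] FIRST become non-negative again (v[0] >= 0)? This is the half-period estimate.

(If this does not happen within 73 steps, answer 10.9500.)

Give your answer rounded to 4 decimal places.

Answer: 2.5500

Derivation:
Step 0: x=[11.7000] v=[0.0000]
Step 1: x=[11.5975] v=[-0.6836]
Step 2: x=[11.3961] v=[-1.3430]
Step 3: x=[11.1029] v=[-1.9549]
Step 4: x=[10.7282] v=[-2.4977]
Step 5: x=[10.2854] v=[-2.9522]
Step 6: x=[9.7901] v=[-3.3023]
Step 7: x=[9.2597] v=[-3.5357]
Step 8: x=[8.7131] v=[-3.6441]
Step 9: x=[8.1696] v=[-3.6236]
Step 10: x=[7.6484] v=[-3.4750]
Step 11: x=[7.1679] v=[-3.2035]
Step 12: x=[6.7451] v=[-2.8188]
Step 13: x=[6.3949] v=[-2.3344]
Step 14: x=[6.1298] v=[-1.7675]
Step 15: x=[5.9591] v=[-1.1381]
Step 16: x=[5.8888] v=[-0.4685]
Step 17: x=[5.9215] v=[0.2177]
First v>=0 after going negative at step 17, time=2.5500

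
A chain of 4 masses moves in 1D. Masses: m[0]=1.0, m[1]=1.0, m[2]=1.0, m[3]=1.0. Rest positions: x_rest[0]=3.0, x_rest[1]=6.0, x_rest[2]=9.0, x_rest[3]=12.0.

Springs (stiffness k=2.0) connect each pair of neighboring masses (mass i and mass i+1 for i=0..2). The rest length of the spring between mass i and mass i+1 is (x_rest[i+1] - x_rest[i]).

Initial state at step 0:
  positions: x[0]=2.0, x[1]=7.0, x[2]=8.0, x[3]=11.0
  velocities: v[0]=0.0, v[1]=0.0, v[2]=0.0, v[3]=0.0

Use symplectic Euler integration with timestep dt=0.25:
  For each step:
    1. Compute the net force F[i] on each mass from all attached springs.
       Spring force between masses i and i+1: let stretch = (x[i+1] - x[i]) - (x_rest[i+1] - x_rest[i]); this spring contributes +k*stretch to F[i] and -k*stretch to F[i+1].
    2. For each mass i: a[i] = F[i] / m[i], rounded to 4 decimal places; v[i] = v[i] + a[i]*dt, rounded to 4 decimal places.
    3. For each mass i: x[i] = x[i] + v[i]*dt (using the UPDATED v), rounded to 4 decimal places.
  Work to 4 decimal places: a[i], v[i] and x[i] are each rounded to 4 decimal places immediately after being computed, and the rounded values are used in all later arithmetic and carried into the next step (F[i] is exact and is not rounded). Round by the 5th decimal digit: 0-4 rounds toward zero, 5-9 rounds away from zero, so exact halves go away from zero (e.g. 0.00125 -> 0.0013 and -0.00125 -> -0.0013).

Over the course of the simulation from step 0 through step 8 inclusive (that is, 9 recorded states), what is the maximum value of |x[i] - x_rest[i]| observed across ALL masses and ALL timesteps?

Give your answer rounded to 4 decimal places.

Answer: 1.7557

Derivation:
Step 0: x=[2.0000 7.0000 8.0000 11.0000] v=[0.0000 0.0000 0.0000 0.0000]
Step 1: x=[2.2500 6.5000 8.2500 11.0000] v=[1.0000 -2.0000 1.0000 0.0000]
Step 2: x=[2.6563 5.6875 8.6250 11.0313] v=[1.6250 -3.2500 1.5000 0.1250]
Step 3: x=[3.0665 4.8633 8.9336 11.1368] v=[1.6406 -3.2969 1.2344 0.4219]
Step 4: x=[3.3263 4.3233 9.0088 11.3419] v=[1.0390 -2.1602 0.3009 0.8203]
Step 5: x=[3.3357 4.2443 8.7900 11.6304] v=[0.0375 -0.3160 -0.8753 1.1538]
Step 6: x=[3.0837 4.6200 8.3580 11.9388] v=[-1.0082 1.5026 -1.7280 1.2336]
Step 7: x=[2.6487 5.2709 7.9064 12.1746] v=[-1.7401 2.6035 -1.8066 0.9432]
Step 8: x=[2.1665 5.9235 7.6588 12.2519] v=[-1.9290 2.6102 -0.9903 0.3091]
Max displacement = 1.7557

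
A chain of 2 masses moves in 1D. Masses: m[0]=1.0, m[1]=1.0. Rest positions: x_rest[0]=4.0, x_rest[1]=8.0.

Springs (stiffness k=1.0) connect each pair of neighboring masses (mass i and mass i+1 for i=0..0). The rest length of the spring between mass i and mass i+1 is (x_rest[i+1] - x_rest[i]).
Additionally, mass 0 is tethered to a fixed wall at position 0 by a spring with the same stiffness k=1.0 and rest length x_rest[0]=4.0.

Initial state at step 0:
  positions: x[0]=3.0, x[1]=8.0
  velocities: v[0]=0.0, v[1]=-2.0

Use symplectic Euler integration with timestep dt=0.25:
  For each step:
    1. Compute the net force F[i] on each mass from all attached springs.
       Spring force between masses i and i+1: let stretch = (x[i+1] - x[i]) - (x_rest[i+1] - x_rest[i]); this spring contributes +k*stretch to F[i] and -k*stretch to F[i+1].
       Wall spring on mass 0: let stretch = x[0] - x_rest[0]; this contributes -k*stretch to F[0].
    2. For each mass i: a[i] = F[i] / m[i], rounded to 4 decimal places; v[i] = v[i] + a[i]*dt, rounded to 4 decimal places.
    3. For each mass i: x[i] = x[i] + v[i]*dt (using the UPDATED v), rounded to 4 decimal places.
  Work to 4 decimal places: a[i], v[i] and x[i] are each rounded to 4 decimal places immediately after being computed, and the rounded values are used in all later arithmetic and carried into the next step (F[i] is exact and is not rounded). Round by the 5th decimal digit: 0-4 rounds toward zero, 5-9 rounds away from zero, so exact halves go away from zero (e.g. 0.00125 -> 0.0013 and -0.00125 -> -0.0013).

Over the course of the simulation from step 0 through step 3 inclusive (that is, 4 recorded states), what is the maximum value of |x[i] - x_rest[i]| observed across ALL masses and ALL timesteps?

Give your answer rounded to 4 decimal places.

Answer: 1.6972

Derivation:
Step 0: x=[3.0000 8.0000] v=[0.0000 -2.0000]
Step 1: x=[3.1250 7.4375] v=[0.5000 -2.2500]
Step 2: x=[3.3242 6.8555] v=[0.7969 -2.3281]
Step 3: x=[3.5364 6.3028] v=[0.8487 -2.2109]
Max displacement = 1.6972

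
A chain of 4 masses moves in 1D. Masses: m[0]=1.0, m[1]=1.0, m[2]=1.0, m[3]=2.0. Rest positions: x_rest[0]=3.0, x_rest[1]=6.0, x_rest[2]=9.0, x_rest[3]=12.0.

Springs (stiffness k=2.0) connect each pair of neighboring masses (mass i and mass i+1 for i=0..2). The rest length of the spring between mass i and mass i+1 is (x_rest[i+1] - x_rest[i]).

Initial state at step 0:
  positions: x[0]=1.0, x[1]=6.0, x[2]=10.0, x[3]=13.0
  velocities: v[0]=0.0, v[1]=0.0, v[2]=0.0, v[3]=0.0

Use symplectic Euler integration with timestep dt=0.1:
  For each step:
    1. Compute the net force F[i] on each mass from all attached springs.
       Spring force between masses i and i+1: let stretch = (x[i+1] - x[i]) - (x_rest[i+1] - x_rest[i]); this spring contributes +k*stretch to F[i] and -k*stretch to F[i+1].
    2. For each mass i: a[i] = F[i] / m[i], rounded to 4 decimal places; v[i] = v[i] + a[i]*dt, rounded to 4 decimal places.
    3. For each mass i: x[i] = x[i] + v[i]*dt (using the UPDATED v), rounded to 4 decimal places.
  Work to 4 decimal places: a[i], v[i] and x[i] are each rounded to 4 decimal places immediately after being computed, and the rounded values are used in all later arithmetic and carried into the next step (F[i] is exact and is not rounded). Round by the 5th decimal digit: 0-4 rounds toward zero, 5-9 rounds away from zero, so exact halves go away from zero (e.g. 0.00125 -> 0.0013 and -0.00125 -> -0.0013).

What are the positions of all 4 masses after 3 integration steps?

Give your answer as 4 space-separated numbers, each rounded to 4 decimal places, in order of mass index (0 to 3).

Step 0: x=[1.0000 6.0000 10.0000 13.0000] v=[0.0000 0.0000 0.0000 0.0000]
Step 1: x=[1.0400 5.9800 9.9800 13.0000] v=[0.4000 -0.2000 -0.2000 0.0000]
Step 2: x=[1.1188 5.9412 9.9404 12.9998] v=[0.7880 -0.3880 -0.3960 -0.0020]
Step 3: x=[1.2341 5.8859 9.8820 12.9990] v=[1.1525 -0.5526 -0.5840 -0.0079]

Answer: 1.2341 5.8859 9.8820 12.9990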